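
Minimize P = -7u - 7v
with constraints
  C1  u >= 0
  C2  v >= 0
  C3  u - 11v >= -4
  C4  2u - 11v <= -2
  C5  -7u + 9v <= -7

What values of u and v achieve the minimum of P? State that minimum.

u = 2, v = 6/11, minimum P = -196/11

Feasible corners and P = -7u - 7v:
  (2, 6/11) → P = -196/11
  (113/68, 35/68) → P = -259/17
  (95/59, 28/59) → P = -861/59

At the optimal vertex, u - 11v = -4 and 2u - 11v = -2.
Solving simultaneously gives u = 2, v = 6/11.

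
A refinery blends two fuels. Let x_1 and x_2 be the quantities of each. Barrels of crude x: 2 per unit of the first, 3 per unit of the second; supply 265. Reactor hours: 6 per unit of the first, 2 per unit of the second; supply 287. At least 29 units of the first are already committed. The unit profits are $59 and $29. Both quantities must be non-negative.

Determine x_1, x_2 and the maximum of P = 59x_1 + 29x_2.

Vertices and P = 59x_1 + 29x_2:
  (287/6, 0) → P = 16933/6
  (29, 0) → P = 1711
  (29, 113/2) → P = 6699/2

At the optimal vertex, 6x_1 + 2x_2 = 287 and x_1 = 29.
Solving simultaneously gives x_1 = 29, x_2 = 113/2.

x_1 = 29, x_2 = 113/2, maximum P = 6699/2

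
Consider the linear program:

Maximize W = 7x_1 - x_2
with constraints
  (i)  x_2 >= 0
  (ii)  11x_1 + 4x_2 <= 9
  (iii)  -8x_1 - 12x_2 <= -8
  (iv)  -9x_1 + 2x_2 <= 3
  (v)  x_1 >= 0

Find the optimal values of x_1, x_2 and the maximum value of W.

x_1 = 19/25, x_2 = 4/25, maximum W = 129/25

Vertices and W = 7x_1 - x_2:
  (19/25, 4/25) → W = 129/25
  (3/29, 57/29) → W = -36/29
  (0, 2/3) → W = -2/3
  (0, 3/2) → W = -3/2

At the optimal vertex, 11x_1 + 4x_2 = 9 and -8x_1 - 12x_2 = -8.
Solving simultaneously gives x_1 = 19/25, x_2 = 4/25.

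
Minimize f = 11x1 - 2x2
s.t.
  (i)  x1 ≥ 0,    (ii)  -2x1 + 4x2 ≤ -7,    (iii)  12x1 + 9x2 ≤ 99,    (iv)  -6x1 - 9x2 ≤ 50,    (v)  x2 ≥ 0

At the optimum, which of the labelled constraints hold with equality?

(ii) and (v)

Vertices and f = 11x1 - 2x2:
  (153/22, 19/11) → f = 1607/22
  (7/2, 0) → f = 77/2
  (33/4, 0) → f = 363/4

The minimum is at (7/2, 0). Substituting into each constraint, equality holds for (ii) and (v); the remaining constraints have slack.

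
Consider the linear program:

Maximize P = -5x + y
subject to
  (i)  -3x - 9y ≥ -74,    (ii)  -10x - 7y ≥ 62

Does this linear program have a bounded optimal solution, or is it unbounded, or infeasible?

unbounded

From the feasible point (-1076/69, 926/69), moving in the direction (-9, 3) keeps every constraint satisfied while P increases without bound.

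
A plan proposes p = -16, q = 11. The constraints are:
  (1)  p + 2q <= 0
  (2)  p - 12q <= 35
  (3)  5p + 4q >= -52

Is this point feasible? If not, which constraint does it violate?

Constraint (1): p + 2q = 6, which is not ≤ 0. All other constraints are satisfied.

not feasible — violates (1)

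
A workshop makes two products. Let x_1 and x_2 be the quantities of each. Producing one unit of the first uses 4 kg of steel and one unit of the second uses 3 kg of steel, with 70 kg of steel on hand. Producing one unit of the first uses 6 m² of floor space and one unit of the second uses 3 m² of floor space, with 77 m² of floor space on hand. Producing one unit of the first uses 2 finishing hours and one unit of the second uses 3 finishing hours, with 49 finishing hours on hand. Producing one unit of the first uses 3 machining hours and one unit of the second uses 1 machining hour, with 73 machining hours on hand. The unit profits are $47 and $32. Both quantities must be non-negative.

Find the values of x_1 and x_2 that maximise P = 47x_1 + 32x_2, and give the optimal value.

Feasible corners and P = 47x_1 + 32x_2:
  (0, 0) → P = 0
  (0, 49/3) → P = 1568/3
  (77/6, 0) → P = 3619/6
  (7, 35/3) → P = 2107/3

The binding constraints are 6x_1 + 3x_2 = 77 and 2x_1 + 3x_2 = 49.
Solving simultaneously gives x_1 = 7, x_2 = 35/3.

x_1 = 7, x_2 = 35/3, maximum P = 2107/3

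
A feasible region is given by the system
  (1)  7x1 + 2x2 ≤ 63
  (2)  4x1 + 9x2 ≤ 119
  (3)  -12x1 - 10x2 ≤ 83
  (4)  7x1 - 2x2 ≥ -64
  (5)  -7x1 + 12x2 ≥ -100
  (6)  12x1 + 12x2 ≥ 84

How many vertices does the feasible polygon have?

The feasible vertices (each the meet of two boundaries and inside every other half-plane) are:
  (329/55, 581/55)
  (478/49, -37/14)
  (-338/71, 1089/71)
  (-50/9, 113/9)
  (184/19, -51/19)

5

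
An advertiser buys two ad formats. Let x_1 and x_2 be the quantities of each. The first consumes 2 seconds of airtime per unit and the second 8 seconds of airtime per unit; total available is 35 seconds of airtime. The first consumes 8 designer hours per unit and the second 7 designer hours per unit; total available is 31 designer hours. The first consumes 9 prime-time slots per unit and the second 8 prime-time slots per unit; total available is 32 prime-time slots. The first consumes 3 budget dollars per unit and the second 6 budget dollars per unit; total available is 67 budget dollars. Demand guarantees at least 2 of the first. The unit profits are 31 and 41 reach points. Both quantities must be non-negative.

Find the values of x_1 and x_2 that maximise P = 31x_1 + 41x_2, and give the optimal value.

Extreme points and P = 31x_1 + 41x_2:
  (32/9, 0) → P = 992/9
  (2, 0) → P = 62
  (2, 7/4) → P = 535/4

The optimum lies where 9x_1 + 8x_2 = 32 and x_1 = 2.
Solving simultaneously gives x_1 = 2, x_2 = 7/4.

x_1 = 2, x_2 = 7/4, maximum P = 535/4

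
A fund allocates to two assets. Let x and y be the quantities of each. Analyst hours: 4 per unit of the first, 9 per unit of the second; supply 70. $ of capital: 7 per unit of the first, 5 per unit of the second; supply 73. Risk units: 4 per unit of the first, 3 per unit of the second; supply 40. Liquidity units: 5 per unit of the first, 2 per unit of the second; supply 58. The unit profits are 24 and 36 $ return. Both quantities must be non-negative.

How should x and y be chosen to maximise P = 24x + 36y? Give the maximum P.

x = 25/4, y = 5, maximum P = 330

Extreme points and P = 24x + 36y:
  (0, 0) → P = 0
  (0, 70/9) → P = 280
  (10, 0) → P = 240
  (25/4, 5) → P = 330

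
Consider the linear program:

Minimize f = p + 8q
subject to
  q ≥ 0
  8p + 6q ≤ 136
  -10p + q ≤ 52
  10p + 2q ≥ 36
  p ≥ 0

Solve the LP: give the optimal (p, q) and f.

p = 18/5, q = 0, minimum f = 18/5

Extreme points and f = p + 8q:
  (17, 0) → f = 17
  (18/5, 0) → f = 18/5
  (0, 68/3) → f = 544/3
  (0, 18) → f = 144

The binding constraints are q = 0 and 10p + 2q = 36.
Solving simultaneously gives p = 18/5, q = 0.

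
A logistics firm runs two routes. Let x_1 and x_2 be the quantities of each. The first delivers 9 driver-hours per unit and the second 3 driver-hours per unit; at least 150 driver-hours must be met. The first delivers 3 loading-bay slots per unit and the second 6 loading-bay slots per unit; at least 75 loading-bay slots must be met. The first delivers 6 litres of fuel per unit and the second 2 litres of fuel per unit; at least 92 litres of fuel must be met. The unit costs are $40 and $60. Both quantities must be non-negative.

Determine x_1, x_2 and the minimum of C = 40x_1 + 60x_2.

x_1 = 15, x_2 = 5, minimum C = 900

Extreme points and C = 40x_1 + 60x_2:
  (0, 50) → C = 3000
  (25, 0) → C = 1000
  (15, 5) → C = 900
The feasible region is unbounded (it extends along (0, 1), (1, 0)), but C strictly increases along every unbounded feasible direction, so there is no improving ray and the minimum is attained at a vertex.

At the optimal vertex, 9x_1 + 3x_2 = 150 and 3x_1 + 6x_2 = 75.
Solving simultaneously gives x_1 = 15, x_2 = 5.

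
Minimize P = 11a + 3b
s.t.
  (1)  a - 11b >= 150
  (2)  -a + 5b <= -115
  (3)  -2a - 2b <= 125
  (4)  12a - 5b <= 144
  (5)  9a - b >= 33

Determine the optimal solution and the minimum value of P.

a = 7/11, b = -300/11, minimum P = -823/11

Vertices and P = 11a + 3b:
  (29/11, -1236/55) → P = -2113/55
  (25/22, -501/22) → P = -614/11
  (7/11, -300/11) → P = -823/11

At the optimal vertex, 12a - 5b = 144 and 9a - b = 33.
Solving simultaneously gives a = 7/11, b = -300/11.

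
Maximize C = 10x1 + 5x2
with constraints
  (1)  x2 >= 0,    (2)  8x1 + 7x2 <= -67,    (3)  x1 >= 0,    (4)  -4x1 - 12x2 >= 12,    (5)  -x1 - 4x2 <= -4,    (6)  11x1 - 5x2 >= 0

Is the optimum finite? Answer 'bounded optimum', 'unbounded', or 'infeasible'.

infeasible

The boundaries -x1 - 4x2 = -4 and 11x1 - 5x2 = 0 meet at (20/49, 44/49), but that point violates 8x1 + 7x2 ≤ -67. Every candidate vertex is excluded by some other constraint, so the feasible region is empty.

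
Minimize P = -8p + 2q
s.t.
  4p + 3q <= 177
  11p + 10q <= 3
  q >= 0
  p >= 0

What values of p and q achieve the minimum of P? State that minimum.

p = 3/11, q = 0, minimum P = -24/11

Extreme points and P = -8p + 2q:
  (3/11, 0) → P = -24/11
  (0, 3/10) → P = 3/5
  (0, 0) → P = 0

The optimum lies where 11p + 10q = 3 and q = 0.
Solving simultaneously gives p = 3/11, q = 0.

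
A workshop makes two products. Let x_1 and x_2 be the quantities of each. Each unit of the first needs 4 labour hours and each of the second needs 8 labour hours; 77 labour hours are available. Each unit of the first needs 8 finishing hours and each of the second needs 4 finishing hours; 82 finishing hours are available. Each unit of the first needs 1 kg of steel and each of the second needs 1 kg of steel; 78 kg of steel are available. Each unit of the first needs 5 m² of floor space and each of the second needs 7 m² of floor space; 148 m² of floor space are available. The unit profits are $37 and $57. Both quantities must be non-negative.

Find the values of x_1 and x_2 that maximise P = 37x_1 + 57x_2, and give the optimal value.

Feasible corners and P = 37x_1 + 57x_2:
  (0, 0) → P = 0
  (0, 77/8) → P = 4389/8
  (41/4, 0) → P = 1517/4
  (29/4, 6) → P = 2441/4

The binding constraints are 4x_1 + 8x_2 = 77 and 8x_1 + 4x_2 = 82.
Solving simultaneously gives x_1 = 29/4, x_2 = 6.

x_1 = 29/4, x_2 = 6, maximum P = 2441/4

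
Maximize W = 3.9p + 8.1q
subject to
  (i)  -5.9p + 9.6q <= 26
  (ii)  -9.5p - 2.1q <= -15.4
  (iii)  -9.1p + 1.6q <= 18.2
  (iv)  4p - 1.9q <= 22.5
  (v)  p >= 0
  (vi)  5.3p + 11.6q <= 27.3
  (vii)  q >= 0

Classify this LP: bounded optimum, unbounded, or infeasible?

Corner points and W = 3.9p + 8.1q:
  (12131/9907, 17773/9907) → W = 956361/49535
  (154/95, 0) → W = 3003/475
  (273/53, 0) → W = 10647/530
The feasible region has finitely many vertices and no improving ray; the maximum is 10647/530 at (273/53, 0).

bounded optimum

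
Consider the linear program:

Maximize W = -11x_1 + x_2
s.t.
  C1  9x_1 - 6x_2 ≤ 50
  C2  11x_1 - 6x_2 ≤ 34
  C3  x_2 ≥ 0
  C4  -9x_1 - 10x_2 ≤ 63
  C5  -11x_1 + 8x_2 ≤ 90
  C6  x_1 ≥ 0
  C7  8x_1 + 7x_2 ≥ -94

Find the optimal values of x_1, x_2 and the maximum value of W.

x_1 = 0, x_2 = 45/4, maximum W = 45/4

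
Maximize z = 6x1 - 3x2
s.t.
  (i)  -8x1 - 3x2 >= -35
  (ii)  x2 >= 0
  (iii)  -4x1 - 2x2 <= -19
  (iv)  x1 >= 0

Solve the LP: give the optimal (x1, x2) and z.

Extreme points and z = 6x1 - 3x2:
  (13/4, 3) → z = 21/2
  (0, 35/3) → z = -35
  (0, 19/2) → z = -57/2

The binding constraints are -8x1 - 3x2 = -35 and -4x1 - 2x2 = -19.
Solving simultaneously gives x1 = 13/4, x2 = 3.

x1 = 13/4, x2 = 3, maximum z = 21/2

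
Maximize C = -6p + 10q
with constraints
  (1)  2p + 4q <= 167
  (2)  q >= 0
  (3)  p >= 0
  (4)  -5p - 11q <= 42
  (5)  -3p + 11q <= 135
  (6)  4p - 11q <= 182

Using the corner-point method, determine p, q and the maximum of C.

Feasible corners and C = -6p + 10q:
  (1297/34, 771/34) → C = -36/17
  (135/2, 8) → C = -325
  (0, 0) → C = 0
  (91/2, 0) → C = -273
  (0, 135/11) → C = 1350/11

The binding constraints are p = 0 and -3p + 11q = 135.
Solving simultaneously gives p = 0, q = 135/11.

p = 0, q = 135/11, maximum C = 1350/11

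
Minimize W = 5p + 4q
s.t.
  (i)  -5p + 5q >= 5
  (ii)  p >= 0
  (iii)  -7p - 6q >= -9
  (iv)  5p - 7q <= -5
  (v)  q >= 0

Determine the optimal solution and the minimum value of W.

p = 0, q = 1, minimum W = 4

Extreme points and W = 5p + 4q:
  (0, 1) → W = 4
  (3/13, 16/13) → W = 79/13
  (0, 3/2) → W = 6

The optimum lies where -5p + 5q = 5 and p = 0.
Solving simultaneously gives p = 0, q = 1.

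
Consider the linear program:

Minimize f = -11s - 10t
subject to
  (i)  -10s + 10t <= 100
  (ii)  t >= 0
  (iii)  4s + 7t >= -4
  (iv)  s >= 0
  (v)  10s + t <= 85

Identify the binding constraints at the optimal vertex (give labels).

Extreme points and f = -11s - 10t:
  (0, 10) → f = -100
  (75/11, 185/11) → f = -2675/11
  (0, 0) → f = 0
  (17/2, 0) → f = -187/2

The minimum is at (75/11, 185/11). Substituting into each constraint, equality holds for (i) and (v); the remaining constraints have slack.

(i) and (v)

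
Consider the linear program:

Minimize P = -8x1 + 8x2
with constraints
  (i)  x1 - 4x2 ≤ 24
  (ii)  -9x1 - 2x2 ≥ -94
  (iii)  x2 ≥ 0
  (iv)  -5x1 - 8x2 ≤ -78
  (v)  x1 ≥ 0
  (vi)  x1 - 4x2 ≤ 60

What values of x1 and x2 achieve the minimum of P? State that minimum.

x1 = 298/31, x2 = 116/31, minimum P = -1456/31

Corner points and P = -8x1 + 8x2:
  (298/31, 116/31) → P = -1456/31
  (0, 47) → P = 376
  (0, 39/4) → P = 78

The optimum lies where -9x1 - 2x2 = -94 and -5x1 - 8x2 = -78.
Solving simultaneously gives x1 = 298/31, x2 = 116/31.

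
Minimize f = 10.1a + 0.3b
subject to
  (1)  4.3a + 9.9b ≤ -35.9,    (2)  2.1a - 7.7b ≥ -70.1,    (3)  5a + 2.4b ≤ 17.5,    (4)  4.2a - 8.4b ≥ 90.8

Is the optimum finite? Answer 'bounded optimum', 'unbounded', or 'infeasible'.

unbounded

From the feasible point (3041/434, -19025/2604), moving in the direction (-8.4, -4.2) keeps every constraint satisfied while f decreases without bound.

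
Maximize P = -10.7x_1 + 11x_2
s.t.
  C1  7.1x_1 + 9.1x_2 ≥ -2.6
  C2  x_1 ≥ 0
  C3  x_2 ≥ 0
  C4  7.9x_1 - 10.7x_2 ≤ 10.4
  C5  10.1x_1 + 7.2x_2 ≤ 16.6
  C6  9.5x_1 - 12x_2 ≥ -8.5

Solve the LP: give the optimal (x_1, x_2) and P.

Corner points and P = -10.7x_1 + 11x_2:
  (0, 0) → P = 0
  (0, 17/24) → P = 187/24
  (104/79, 0) → P = -5564/395
  (5050/3299, 522/3299) → P = -48293/3299
  (115/158, 4871/3792) → P = 24049/3792

The optimum lies where x_1 = 0 and 9.5x_1 - 12x_2 = -8.5.
Solving simultaneously gives x_1 = 0, x_2 = 17/24.

x_1 = 0, x_2 = 17/24, maximum P = 187/24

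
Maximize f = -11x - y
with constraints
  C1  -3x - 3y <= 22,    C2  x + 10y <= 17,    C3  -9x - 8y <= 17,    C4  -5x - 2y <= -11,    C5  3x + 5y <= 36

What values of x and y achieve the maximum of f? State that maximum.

Vertices and f = -11x - y:
  (125/3, -49) → f = -1228/3
  (19/12, 37/24) → f = -455/24
  (11, 3/5) → f = -608/5
  (61/11, -92/11) → f = -579/11
The feasible region is unbounded (it extends along (1, -1), (5, -3)), but f strictly decreases along every unbounded feasible direction, so there is no improving ray and the maximum is attained at a vertex.

At the optimal vertex, x + 10y = 17 and -5x - 2y = -11.
Solving simultaneously gives x = 19/12, y = 37/24.

x = 19/12, y = 37/24, maximum f = -455/24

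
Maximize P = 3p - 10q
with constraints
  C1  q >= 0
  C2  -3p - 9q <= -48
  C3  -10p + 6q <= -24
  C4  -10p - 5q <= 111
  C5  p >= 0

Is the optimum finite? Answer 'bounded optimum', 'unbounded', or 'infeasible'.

From the feasible point (16, 0), moving in the direction (1, 0) keeps every constraint satisfied while P increases without bound.

unbounded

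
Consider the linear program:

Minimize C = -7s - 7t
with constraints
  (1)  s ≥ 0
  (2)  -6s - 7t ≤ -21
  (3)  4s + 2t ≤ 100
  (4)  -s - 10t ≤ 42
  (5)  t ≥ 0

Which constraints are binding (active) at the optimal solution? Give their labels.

(1) and (3)

Vertices and C = -7s - 7t:
  (0, 3) → C = -21
  (0, 50) → C = -350
  (7/2, 0) → C = -49/2
  (25, 0) → C = -175

The minimum is at (0, 50). Substituting into each constraint, equality holds for (1) and (3); the remaining constraints have slack.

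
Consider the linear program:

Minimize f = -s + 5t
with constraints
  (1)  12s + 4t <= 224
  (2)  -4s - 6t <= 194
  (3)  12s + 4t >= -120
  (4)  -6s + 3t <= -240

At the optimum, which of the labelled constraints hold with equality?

(1) and (2)

Vertices and f = -s + 5t:
  (265/7, -403/7) → f = -2280/7
  (136/5, -128/5) → f = -776/5
  (143/8, -177/4) → f = -1913/8

The minimum is at (265/7, -403/7). Substituting into each constraint, equality holds for (1) and (2); the remaining constraints have slack.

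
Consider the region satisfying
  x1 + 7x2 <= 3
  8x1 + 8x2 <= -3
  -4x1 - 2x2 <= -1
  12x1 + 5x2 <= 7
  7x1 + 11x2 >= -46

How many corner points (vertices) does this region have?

3

Intersecting each pair of boundary lines and keeping only the points that satisfy every inequality leaves:
  (7/8, -5/4)
  (71/56, -23/14)
  (9/4, -4)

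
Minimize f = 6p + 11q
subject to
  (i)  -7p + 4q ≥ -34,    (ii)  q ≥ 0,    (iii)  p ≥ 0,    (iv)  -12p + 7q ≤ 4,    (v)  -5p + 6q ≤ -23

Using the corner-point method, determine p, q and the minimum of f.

p = 23/5, q = 0, minimum f = 138/5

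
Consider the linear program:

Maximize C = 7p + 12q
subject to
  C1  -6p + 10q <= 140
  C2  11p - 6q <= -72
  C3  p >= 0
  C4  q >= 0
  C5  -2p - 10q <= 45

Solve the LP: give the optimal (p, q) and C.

p = 60/37, q = 554/37, maximum C = 7068/37

Vertices and C = 7p + 12q:
  (60/37, 554/37) → C = 7068/37
  (0, 14) → C = 168
  (0, 12) → C = 144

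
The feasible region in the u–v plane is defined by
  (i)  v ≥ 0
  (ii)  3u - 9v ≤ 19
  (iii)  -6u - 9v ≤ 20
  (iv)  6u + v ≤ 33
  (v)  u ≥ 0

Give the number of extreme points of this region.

3

Pairwise boundary intersections that survive every other constraint:
  (11/2, 0)
  (0, 0)
  (0, 33)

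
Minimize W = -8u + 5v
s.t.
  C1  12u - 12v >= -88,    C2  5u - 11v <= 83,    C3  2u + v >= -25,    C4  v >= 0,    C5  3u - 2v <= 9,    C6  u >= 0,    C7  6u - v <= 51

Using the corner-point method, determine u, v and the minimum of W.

u = 31/3, v = 11, minimum W = -83/3

Vertices and W = -8u + 5v:
  (0, 22/3) → W = 110/3
  (35/3, 19) → W = 5/3
  (3, 0) → W = -24
  (0, 0) → W = 0
  (31/3, 11) → W = -83/3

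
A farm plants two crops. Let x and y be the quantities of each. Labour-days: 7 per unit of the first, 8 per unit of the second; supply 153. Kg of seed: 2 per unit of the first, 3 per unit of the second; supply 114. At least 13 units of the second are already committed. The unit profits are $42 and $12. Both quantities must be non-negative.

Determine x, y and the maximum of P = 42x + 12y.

x = 7, y = 13, maximum P = 450

Corner points and P = 42x + 12y:
  (0, 153/8) → P = 459/2
  (0, 13) → P = 156
  (7, 13) → P = 450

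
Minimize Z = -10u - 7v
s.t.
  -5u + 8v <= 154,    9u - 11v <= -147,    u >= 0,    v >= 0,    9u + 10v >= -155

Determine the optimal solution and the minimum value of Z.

u = 518/17, v = 651/17, minimum Z = -9737/17

Vertices and Z = -10u - 7v:
  (518/17, 651/17) → Z = -9737/17
  (0, 77/4) → Z = -539/4
  (0, 147/11) → Z = -1029/11

The optimum lies where -5u + 8v = 154 and 9u - 11v = -147.
Solving simultaneously gives u = 518/17, v = 651/17.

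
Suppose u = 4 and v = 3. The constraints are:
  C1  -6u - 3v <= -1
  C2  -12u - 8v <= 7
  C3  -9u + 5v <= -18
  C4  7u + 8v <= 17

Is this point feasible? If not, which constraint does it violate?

not feasible — violates C4

Constraint C4: 7u + 8v = 52, which is not ≤ 17. All other constraints are satisfied.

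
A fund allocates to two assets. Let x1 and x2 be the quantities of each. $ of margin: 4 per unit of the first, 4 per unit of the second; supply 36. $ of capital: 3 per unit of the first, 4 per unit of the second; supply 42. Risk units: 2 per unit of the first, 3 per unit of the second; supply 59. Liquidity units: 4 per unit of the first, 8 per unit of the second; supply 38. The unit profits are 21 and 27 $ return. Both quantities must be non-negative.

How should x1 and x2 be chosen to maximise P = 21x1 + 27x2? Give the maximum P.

x1 = 17/2, x2 = 1/2, maximum P = 192

Extreme points and P = 21x1 + 27x2:
  (0, 0) → P = 0
  (0, 19/4) → P = 513/4
  (9, 0) → P = 189
  (17/2, 1/2) → P = 192

At the optimal vertex, 4x1 + 4x2 = 36 and 4x1 + 8x2 = 38.
Solving simultaneously gives x1 = 17/2, x2 = 1/2.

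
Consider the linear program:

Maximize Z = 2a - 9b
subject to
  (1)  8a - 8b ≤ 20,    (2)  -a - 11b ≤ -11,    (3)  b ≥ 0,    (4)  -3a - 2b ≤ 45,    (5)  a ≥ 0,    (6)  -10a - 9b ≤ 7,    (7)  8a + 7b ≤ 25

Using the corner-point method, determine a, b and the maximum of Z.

Extreme points and Z = 2a - 9b:
  (0, 1) → Z = -9
  (22/9, 7/9) → Z = -19/9
  (0, 25/7) → Z = -225/7

The optimum lies where -a - 11b = -11 and 8a + 7b = 25.
Solving simultaneously gives a = 22/9, b = 7/9.

a = 22/9, b = 7/9, maximum Z = -19/9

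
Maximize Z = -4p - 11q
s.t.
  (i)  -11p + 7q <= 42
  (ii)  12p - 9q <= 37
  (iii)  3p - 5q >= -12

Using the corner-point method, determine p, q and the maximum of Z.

Corner points and Z = -4p - 11q:
  (-637/15, -911/15) → Z = 12569/15
  (-63/17, 3/17) → Z = 219/17
  (293/33, 85/11) → Z = -3977/33

The binding constraints are -11p + 7q = 42 and 12p - 9q = 37.
Solving simultaneously gives p = -637/15, q = -911/15.

p = -637/15, q = -911/15, maximum Z = 12569/15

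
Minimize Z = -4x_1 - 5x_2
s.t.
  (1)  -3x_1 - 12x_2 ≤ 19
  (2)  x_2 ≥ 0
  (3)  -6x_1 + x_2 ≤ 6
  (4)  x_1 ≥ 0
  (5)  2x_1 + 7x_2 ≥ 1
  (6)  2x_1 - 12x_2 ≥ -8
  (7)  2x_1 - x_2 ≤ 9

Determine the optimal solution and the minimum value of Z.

Corner points and Z = -4x_1 - 5x_2:
  (1/2, 0) → Z = -2
  (9/2, 0) → Z = -18
  (0, 1/7) → Z = -5/7
  (0, 2/3) → Z = -10/3
  (58/11, 17/11) → Z = -317/11

At the optimal vertex, 2x_1 - 12x_2 = -8 and 2x_1 - x_2 = 9.
Solving simultaneously gives x_1 = 58/11, x_2 = 17/11.

x_1 = 58/11, x_2 = 17/11, minimum Z = -317/11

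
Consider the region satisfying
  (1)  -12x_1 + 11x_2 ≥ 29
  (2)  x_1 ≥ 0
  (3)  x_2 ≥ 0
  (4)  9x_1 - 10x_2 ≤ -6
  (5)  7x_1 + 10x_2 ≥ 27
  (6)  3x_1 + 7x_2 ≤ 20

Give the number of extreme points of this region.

4

Pairwise boundary intersections that survive every other constraint:
  (7/197, 527/197)
  (17/117, 109/39)
  (0, 27/10)
  (0, 20/7)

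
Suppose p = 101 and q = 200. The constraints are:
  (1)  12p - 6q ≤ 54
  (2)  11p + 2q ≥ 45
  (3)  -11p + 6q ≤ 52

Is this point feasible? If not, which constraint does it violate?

not feasible — violates (3)

Constraint (3): -11p + 6q = 89, which is not ≤ 52. All other constraints are satisfied.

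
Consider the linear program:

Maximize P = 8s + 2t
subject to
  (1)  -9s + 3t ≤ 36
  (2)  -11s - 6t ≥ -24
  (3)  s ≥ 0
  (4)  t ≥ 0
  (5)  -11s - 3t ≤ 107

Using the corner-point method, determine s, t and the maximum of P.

s = 24/11, t = 0, maximum P = 192/11

Corner points and P = 8s + 2t:
  (0, 4) → P = 8
  (24/11, 0) → P = 192/11
  (0, 0) → P = 0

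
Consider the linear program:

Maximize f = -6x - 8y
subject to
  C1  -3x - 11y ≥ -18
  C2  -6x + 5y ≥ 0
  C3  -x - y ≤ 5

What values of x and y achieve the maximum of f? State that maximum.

Vertices and f = -6x - 8y:
  (10/9, 4/3) → f = -52/3
  (-73/8, 33/8) → f = 87/4
  (-25/11, -30/11) → f = 390/11

x = -25/11, y = -30/11, maximum f = 390/11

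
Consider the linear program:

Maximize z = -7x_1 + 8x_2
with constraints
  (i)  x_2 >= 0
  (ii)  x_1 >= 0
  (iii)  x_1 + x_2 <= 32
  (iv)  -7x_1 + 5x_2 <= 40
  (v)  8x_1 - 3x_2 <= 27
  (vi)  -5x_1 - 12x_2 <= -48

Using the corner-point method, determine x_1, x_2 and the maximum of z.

x_1 = 10, x_2 = 22, maximum z = 106

Vertices and z = -7x_1 + 8x_2:
  (0, 8) → z = 64
  (0, 4) → z = 32
  (10, 22) → z = 106
  (123/11, 229/11) → z = 971/11
  (156/37, 83/37) → z = -428/37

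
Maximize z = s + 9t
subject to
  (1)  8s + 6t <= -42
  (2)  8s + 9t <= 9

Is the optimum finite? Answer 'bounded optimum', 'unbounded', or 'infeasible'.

unbounded

From the feasible point (-18, 17), moving in the direction (-9, 8) keeps every constraint satisfied while z increases without bound.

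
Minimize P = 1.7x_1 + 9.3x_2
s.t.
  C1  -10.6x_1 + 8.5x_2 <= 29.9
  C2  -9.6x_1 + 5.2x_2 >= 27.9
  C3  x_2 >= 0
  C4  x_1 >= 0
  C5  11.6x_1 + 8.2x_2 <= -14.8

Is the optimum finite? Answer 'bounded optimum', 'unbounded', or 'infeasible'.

The boundaries x_1 = 0 and 11.6x_1 + 8.2x_2 = -14.8 meet at (0, -74/41), but that point violates -9.6x_1 + 5.2x_2 ≥ 27.9. Every candidate vertex is excluded by some other constraint, so the feasible region is empty.

infeasible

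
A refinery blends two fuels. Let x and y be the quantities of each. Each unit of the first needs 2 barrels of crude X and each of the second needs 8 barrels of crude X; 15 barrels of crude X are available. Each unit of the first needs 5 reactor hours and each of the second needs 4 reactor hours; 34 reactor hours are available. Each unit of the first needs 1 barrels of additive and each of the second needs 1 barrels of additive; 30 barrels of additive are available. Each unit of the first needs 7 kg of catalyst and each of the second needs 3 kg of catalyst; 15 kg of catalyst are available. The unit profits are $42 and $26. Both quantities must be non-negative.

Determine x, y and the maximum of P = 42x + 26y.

Corner points and P = 42x + 26y:
  (0, 0) → P = 0
  (0, 15/8) → P = 195/4
  (15/7, 0) → P = 90
  (3/2, 3/2) → P = 102

The binding constraints are 2x + 8y = 15 and 7x + 3y = 15.
Solving simultaneously gives x = 3/2, y = 3/2.

x = 3/2, y = 3/2, maximum P = 102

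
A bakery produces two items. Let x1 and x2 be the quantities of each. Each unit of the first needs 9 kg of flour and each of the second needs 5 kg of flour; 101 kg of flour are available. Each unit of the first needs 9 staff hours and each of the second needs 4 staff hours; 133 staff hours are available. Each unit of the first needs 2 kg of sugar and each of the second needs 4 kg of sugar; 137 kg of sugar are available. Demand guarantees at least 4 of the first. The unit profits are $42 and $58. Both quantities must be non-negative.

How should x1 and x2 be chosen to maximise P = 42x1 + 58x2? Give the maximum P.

Vertices and P = 42x1 + 58x2:
  (101/9, 0) → P = 1414/3
  (4, 0) → P = 168
  (4, 13) → P = 922

The binding constraints are 9x1 + 5x2 = 101 and x1 = 4.
Solving simultaneously gives x1 = 4, x2 = 13.

x1 = 4, x2 = 13, maximum P = 922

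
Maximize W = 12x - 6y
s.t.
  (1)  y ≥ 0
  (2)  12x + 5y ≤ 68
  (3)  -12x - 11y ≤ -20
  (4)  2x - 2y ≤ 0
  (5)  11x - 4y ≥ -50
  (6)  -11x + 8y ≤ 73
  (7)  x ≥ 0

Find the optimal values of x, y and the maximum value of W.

x = 4, y = 4, maximum W = 24

Corner points and W = 12x - 6y:
  (4, 4) → W = 24
  (179/151, 1624/151) → W = -7596/151
  (20/23, 20/23) → W = 120/23
  (0, 20/11) → W = -120/11
  (0, 73/8) → W = -219/4

At the optimal vertex, 12x + 5y = 68 and 2x - 2y = 0.
Solving simultaneously gives x = 4, y = 4.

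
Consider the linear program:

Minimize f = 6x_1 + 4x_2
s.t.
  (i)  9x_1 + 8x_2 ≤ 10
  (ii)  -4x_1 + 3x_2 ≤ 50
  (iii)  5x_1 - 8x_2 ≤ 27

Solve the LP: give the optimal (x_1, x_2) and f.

Corner points and f = 6x_1 + 4x_2:
  (-370/59, 490/59) → f = -260/59
  (37/14, -193/112) → f = 251/28
  (-481/17, -358/17) → f = -254

x_1 = -481/17, x_2 = -358/17, minimum f = -254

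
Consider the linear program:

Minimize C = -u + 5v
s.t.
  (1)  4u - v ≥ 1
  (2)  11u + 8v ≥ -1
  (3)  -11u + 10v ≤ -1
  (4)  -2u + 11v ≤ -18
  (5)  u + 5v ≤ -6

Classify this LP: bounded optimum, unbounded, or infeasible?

unbounded

From the feasible point (133/137, -200/137), moving in the direction (5, -1) keeps every constraint satisfied while C decreases without bound.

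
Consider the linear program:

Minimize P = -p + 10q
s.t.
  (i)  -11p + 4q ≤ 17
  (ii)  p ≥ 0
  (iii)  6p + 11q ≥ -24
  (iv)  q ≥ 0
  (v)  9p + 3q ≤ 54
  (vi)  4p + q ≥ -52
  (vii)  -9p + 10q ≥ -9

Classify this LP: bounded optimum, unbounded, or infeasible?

Corner points and P = -p + 10q:
  (0, 17/4) → P = 85/2
  (55/23, 249/23) → P = 2435/23
  (0, 0) → P = 0
  (1, 0) → P = -1
  (63/13, 45/13) → P = 387/13
The feasible region has finitely many vertices and no improving ray; the minimum is -1 at (1, 0).

bounded optimum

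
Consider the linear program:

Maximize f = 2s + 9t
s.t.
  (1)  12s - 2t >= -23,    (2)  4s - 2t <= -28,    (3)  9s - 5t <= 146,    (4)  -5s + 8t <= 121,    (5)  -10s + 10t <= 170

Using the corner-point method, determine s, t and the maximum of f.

Corner points and f = 2s + 9t:
  (5/8, 61/4) → f = 277/2
  (29/43, 1337/86) → f = 12149/86
  (9/11, 172/11) → f = 1566/11

s = 9/11, t = 172/11, maximum f = 1566/11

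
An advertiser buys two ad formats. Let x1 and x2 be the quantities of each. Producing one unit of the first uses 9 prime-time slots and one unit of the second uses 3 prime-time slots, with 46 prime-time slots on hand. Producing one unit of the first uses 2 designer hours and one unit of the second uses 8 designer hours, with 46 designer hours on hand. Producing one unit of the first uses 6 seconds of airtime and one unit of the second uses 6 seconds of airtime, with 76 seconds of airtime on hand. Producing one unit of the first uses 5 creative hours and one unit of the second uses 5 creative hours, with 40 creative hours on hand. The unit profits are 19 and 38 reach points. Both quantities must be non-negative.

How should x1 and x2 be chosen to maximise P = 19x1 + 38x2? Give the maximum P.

Corner points and P = 19x1 + 38x2:
  (0, 0) → P = 0
  (0, 23/4) → P = 437/2
  (46/9, 0) → P = 874/9
  (11/3, 13/3) → P = 703/3
  (3, 5) → P = 247

The binding constraints are 2x1 + 8x2 = 46 and 5x1 + 5x2 = 40.
Solving simultaneously gives x1 = 3, x2 = 5.

x1 = 3, x2 = 5, maximum P = 247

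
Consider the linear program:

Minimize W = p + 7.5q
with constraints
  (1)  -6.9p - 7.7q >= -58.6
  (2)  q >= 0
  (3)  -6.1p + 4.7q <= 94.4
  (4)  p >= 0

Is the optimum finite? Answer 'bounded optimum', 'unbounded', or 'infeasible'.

Extreme points and W = p + 7.5q:
  (586/69, 0) → W = 586/69
  (0, 586/77) → W = 4395/77
  (0, 0) → W = 0
The feasible region has finitely many vertices and no improving ray; the minimum is 0 at (0, 0).

bounded optimum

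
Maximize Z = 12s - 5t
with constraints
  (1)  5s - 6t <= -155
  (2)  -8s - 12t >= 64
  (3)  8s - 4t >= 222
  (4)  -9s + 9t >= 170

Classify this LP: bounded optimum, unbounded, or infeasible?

infeasible

The boundaries 5s - 6t = -155 and -8s - 12t = 64 meet at (-187/9, 230/27), but that point violates 8s - 4t ≥ 222. Every candidate vertex is excluded by some other constraint, so the feasible region is empty.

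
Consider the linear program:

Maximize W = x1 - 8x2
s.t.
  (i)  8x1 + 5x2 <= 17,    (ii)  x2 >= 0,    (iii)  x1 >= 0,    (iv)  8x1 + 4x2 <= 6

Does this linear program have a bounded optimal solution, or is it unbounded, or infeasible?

Extreme points and W = x1 - 8x2:
  (0, 0) → W = 0
  (3/4, 0) → W = 3/4
  (0, 3/2) → W = -12
The feasible region has finitely many vertices and no improving ray; the maximum is 3/4 at (3/4, 0).

bounded optimum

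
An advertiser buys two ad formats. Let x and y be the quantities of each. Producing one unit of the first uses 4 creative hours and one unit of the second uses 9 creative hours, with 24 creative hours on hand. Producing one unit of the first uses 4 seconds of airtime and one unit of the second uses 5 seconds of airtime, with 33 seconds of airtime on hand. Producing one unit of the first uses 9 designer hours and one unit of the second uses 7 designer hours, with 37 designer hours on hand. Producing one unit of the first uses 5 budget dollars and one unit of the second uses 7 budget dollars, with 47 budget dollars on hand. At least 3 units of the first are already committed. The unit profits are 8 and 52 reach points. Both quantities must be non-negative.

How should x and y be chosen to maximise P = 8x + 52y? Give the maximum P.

x = 3, y = 4/3, maximum P = 280/3

At the optimal vertex, 4x + 9y = 24 and x = 3.
Solving simultaneously gives x = 3, y = 4/3.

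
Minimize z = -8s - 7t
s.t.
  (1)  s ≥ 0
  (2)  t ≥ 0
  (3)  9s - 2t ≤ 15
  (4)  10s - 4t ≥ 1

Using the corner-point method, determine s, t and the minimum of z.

s = 29/8, t = 141/16, minimum z = -1451/16

Extreme points and z = -8s - 7t:
  (5/3, 0) → z = -40/3
  (1/10, 0) → z = -4/5
  (29/8, 141/16) → z = -1451/16

At the optimal vertex, 9s - 2t = 15 and 10s - 4t = 1.
Solving simultaneously gives s = 29/8, t = 141/16.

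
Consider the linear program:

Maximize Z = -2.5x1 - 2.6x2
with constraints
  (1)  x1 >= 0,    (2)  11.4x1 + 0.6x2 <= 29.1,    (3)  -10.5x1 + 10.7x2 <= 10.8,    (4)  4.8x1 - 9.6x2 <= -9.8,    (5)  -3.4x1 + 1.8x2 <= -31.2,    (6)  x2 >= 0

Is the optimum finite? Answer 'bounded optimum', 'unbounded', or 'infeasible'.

infeasible

The boundaries 11.4x1 + 0.6x2 = 29.1 and -10.5x1 + 10.7x2 = 10.8 meet at (10163/4276, 14289/4276), but that point violates -3.4x1 + 1.8x2 ≤ -31.2. Every candidate vertex is excluded by some other constraint, so the feasible region is empty.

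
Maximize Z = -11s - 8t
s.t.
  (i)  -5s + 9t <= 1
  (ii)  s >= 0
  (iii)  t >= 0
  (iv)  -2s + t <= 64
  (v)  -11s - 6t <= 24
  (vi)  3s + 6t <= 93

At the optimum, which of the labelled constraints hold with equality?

(ii) and (iii)

Extreme points and Z = -11s - 8t:
  (0, 1/9) → Z = -8/9
  (277/19, 156/19) → Z = -4295/19
  (0, 0) → Z = 0
  (31, 0) → Z = -341

The maximum is at (0, 0). Substituting into each constraint, equality holds for (ii) and (iii); the remaining constraints have slack.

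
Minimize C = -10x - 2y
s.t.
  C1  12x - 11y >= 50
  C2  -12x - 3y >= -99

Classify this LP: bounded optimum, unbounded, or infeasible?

From the feasible point (59/8, 7/2), moving in the direction (3, -12) keeps every constraint satisfied while C decreases without bound.

unbounded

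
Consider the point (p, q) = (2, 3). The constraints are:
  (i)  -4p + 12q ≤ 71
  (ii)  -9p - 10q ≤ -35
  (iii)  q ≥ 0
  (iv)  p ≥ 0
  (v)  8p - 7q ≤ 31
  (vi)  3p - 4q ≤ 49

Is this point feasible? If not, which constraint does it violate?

feasible

(i): 28 ≤ 71 ✓
(ii): -48 ≤ -35 ✓
(iii): 3 ≥ 0 ✓
(iv): 2 ≥ 0 ✓
(v): -5 ≤ 31 ✓
(vi): -6 ≤ 49 ✓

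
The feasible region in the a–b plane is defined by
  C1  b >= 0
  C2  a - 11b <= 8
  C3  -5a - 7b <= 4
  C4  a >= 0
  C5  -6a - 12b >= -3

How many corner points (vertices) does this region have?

3

Pairwise boundary intersections that survive every other constraint:
  (0, 0)
  (1/2, 0)
  (0, 1/4)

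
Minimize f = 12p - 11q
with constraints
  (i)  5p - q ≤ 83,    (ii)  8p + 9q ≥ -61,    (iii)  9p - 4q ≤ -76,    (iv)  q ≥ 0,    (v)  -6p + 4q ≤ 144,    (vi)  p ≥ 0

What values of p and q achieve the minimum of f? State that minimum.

p = 68/3, q = 70, minimum f = -498

Feasible corners and f = 12p - 11q:
  (68/3, 70) → f = -498
  (0, 19) → f = -209
  (0, 36) → f = -396

The binding constraints are 9p - 4q = -76 and -6p + 4q = 144.
Solving simultaneously gives p = 68/3, q = 70.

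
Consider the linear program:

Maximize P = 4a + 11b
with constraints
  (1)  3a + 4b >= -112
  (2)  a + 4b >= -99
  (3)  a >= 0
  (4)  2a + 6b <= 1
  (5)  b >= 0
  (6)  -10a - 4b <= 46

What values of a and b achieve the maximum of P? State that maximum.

Corner points and P = 4a + 11b:
  (0, 1/6) → P = 11/6
  (0, 0) → P = 0
  (1/2, 0) → P = 2

The binding constraints are 2a + 6b = 1 and b = 0.
Solving simultaneously gives a = 1/2, b = 0.

a = 1/2, b = 0, maximum P = 2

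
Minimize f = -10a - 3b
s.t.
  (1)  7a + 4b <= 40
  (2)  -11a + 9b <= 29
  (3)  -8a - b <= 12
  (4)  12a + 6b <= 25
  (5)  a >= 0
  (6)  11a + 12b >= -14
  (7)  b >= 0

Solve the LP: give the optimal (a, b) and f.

a = 25/12, b = 0, minimum f = -125/6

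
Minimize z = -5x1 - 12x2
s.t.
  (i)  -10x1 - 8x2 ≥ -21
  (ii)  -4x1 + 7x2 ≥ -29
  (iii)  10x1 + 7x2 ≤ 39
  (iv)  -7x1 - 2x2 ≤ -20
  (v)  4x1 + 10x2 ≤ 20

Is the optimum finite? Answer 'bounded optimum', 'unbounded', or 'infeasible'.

Corner points and z = -5x1 - 12x2:
  (379/102, -103/51) → z = 577/102
  (59/18, -53/36) → z = 23/18
  (66/19, -41/19) → z = 162/19
The feasible region has finitely many vertices and no improving ray; the minimum is 23/18 at (59/18, -53/36).

bounded optimum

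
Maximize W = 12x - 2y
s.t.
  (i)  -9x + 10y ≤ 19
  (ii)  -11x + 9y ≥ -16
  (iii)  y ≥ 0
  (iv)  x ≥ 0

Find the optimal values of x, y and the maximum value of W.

x = 331/29, y = 353/29, maximum W = 3266/29

Corner points and W = 12x - 2y:
  (331/29, 353/29) → W = 3266/29
  (0, 19/10) → W = -19/5
  (16/11, 0) → W = 192/11
  (0, 0) → W = 0

The optimum lies where -9x + 10y = 19 and -11x + 9y = -16.
Solving simultaneously gives x = 331/29, y = 353/29.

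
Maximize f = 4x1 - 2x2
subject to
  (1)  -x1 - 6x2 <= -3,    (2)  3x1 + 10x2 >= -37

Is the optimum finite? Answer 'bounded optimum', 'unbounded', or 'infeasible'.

unbounded

From the feasible point (-63/2, 23/4), moving in the direction (6, -1) keeps every constraint satisfied while f increases without bound.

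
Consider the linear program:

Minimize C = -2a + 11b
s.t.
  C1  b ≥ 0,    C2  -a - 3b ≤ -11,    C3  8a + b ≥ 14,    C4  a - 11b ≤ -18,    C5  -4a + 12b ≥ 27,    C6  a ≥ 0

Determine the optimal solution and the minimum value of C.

Extreme points and C = -2a + 11b:
  (31/23, 74/23) → C = 752/23
  (17/8, 71/24) → C = 679/24
  (0, 14) → C = 154
The feasible region is unbounded (it extends along (3, 1), (0, 1)), but C strictly increases along every unbounded feasible direction, so there is no improving ray and the minimum is attained at a vertex.

a = 17/8, b = 71/24, minimum C = 679/24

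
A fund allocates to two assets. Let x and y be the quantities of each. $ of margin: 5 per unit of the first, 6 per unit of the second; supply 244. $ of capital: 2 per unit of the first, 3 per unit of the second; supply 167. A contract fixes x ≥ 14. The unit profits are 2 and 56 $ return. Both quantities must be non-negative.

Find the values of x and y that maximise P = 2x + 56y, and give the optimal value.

The binding constraints are 5x + 6y = 244 and x = 14.
Solving simultaneously gives x = 14, y = 29.

x = 14, y = 29, maximum P = 1652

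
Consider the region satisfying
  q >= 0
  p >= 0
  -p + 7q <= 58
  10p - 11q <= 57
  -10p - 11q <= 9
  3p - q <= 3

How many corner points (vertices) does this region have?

The feasible vertices (each the meet of two boundaries and inside every other half-plane) are:
  (0, 0)
  (1, 0)
  (0, 58/7)
  (79/20, 177/20)

4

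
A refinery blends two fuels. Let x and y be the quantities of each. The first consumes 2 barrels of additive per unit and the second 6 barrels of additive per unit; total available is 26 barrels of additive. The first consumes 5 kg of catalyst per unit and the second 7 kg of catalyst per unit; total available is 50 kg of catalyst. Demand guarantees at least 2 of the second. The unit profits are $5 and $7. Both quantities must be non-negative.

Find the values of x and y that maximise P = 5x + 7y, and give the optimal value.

The optimum lies where 2x + 6y = 26 and y = 2.
Solving simultaneously gives x = 7, y = 2.

x = 7, y = 2, maximum P = 49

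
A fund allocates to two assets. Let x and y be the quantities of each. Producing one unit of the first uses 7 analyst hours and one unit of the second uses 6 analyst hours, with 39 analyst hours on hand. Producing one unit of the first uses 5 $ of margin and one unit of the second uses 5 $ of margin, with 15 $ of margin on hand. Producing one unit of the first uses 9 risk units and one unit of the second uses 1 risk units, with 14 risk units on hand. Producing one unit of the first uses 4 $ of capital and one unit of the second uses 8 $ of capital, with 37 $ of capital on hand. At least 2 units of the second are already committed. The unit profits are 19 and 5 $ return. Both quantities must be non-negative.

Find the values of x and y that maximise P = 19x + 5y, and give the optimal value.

Corner points and P = 19x + 5y:
  (0, 3) → P = 15
  (0, 2) → P = 10
  (1, 2) → P = 29

The binding constraints are 5x + 5y = 15 and y = 2.
Solving simultaneously gives x = 1, y = 2.

x = 1, y = 2, maximum P = 29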